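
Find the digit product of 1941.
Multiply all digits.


1 × 9 × 4 × 1 = 36


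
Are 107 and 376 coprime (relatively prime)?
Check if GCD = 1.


Euclidean algorithm:
376 = 3 * 107 + 55
107 = 1 * 55 + 52
55 = 1 * 52 + 3
52 = 17 * 3 + 1
3 = 3 * 1 + 0
GCD(107, 376) = 1

Yes, coprime (GCD = 1)


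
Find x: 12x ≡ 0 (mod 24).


GCD(12, 24) = 12 divides 0
Divide: 1x ≡ 0 (mod 2)
x ≡ 0 (mod 2)


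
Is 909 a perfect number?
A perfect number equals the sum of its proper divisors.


Proper divisors of 909: 1, 3, 9, 101, 303
Sum = 1 + 3 + 9 + 101 + 303 = 417

No, 909 is not perfect (417 ≠ 909)


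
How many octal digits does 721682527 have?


721682527 in base 8 = 5301000137
Number of digits = 10

10 digits (base 8)


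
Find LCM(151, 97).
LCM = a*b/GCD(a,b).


GCD(151, 97) = 1
LCM = 151*97/1 = 14647/1 = 14647

LCM = 14647


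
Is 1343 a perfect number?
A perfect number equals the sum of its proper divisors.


Proper divisors of 1343: 1, 17, 79
Sum = 1 + 17 + 79 = 97

No, 1343 is not perfect (97 ≠ 1343)


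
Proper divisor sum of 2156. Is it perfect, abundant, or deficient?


Proper divisors: 1, 2, 4, 7, 11, 14, 22, 28, 44, 49, 77, 98, 154, 196, 308, 539, 1078
Sum = 1 + 2 + 4 + 7 + 11 + 14 + 22 + 28 + 44 + 49 + 77 + 98 + 154 + 196 + 308 + 539 + 1078 = 2632
2632 > 2156 → abundant

s(2156) = 2632 (abundant)


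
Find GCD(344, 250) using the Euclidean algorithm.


344 = 1 * 250 + 94
250 = 2 * 94 + 62
94 = 1 * 62 + 32
62 = 1 * 32 + 30
32 = 1 * 30 + 2
30 = 15 * 2 + 0
GCD = 2


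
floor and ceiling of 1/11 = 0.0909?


1/11 = 0.0909
floor = 0
ceil = 1

floor = 0, ceil = 1


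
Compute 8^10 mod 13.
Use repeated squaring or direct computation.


8^1 mod 13 = 8
8^2 mod 13 = 12
8^3 mod 13 = 5
8^4 mod 13 = 1
8^5 mod 13 = 8
8^6 mod 13 = 12
8^7 mod 13 = 5
8^8 mod 13 = 1
8^9 mod 13 = 8
8^10 mod 13 = 12


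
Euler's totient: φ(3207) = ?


3207 = 3 × 1069
Prime factors: 3, 1069
φ(3207) = 3207 × (1-1/3) × (1-1/1069)
= 3207 × 2/3 × 1068/1069 = 2136

φ(3207) = 2136


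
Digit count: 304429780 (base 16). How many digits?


304429780 in base 16 = 12253AD4
Number of digits = 8

8 digits (base 16)


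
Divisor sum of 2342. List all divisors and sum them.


Divisors of 2342: 1, 2, 1171, 2342
Sum = 1 + 2 + 1171 + 2342 = 3516

σ(2342) = 3516


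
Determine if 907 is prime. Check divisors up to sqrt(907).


Check divisors up to sqrt(907) = 30.1164
No divisors found.
907 is prime.

Yes, 907 is prime


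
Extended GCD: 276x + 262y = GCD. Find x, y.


Tabular extended Euclidean (each row: r = 276*s + 262*t):
r=276, s=1, t=0
r=262, s=0, t=1
q=1: r=14, s=1, t=-1   [276*(1) + 262*(-1) = 14]
q=18: r=10, s=-18, t=19   [276*(-18) + 262*(19) = 10]
q=1: r=4, s=19, t=-20   [276*(19) + 262*(-20) = 4]
q=2: r=2, s=-56, t=59   [276*(-56) + 262*(59) = 2]
q=2: r=0, s=131, t=-138   [276*(131) + 262*(-138) = 0]
GCD = 2; from the row with r=2: x=-56, y=59
Check: 276*(-56) + 262*(59) = -15456 + 15458 = 2

GCD = 2, x = -56, y = 59


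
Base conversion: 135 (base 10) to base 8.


135 (base 10) = 135 (decimal)
135 (decimal) = 207 (base 8)


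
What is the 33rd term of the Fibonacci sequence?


Sequence: 1, 1, 2, 3, 5, 8, 13, 21, 34, 55, 89, 144, 233, 377, 610, 987, 1597, 2584, 4181, 6765, 10946, 17711, 28657, 46368, 75025, 121393, 196418, 317811, 514229, 832040, 1346269, 2178309, 3524578
F(33) = 3524578


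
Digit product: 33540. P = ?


3 × 3 × 5 × 4 × 0 = 0


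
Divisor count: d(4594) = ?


4594 = 2^1 × 2297^1
d(4594) = (1+1) × (1+1) = 4

4 divisors


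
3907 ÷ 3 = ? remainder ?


3907 = 3 * 1302 + 1
Check: 3906 + 1 = 3907

q = 1302, r = 1


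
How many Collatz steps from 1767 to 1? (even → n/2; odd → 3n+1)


1767 → 5302 → 2651 → 7954 → 3977 → 11932 → 5966 → 2983 → 8950 → 4475 → 13426 → 6713 → 20140 → 10070 → 5035 → 15106 → 7553 → 22660 → 11330 → 5665 → 16996 → 8498 → 4249 → 12748 → 6374 → 3187 → 9562 → 4781 → 14344 → 7172 → 3586 → 1793 → 5380 → 2690 → 1345 → 4036 → 2018 → 1009 → 3028 → 1514 → 757 → 2272 → 1136 → 568 → 284 → 142 → 71 → 214 → 107 → 322 → 161 → 484 → 242 → 121 → 364 → 182 → 91 → 274 → 137 → 412 → 206 → 103 → 310 → 155 → 466 → 233 → 700 → 350 → 175 → 526 → 263 → 790 → 395 → 1186 → 593 → 1780 → 890 → 445 → 1336 → 668 → 334 → 167 → 502 → 251 → 754 → 377 → 1132 → 566 → 283 → 850 → 425 → 1276 → 638 → 319 → 958 → 479 → 1438 → 719 → 2158 → 1079 → 3238 → 1619 → 4858 → 2429 → 7288 → 3644 → 1822 → 911 → 2734 → 1367 → 4102 → 2051 → 6154 → 3077 → 9232 → 4616 → 2308 → 1154 → 577 → 1732 → 866 → 433 → 1300 → 650 → 325 → 976 → 488 → 244 → 122 → 61 → 184 → 92 → 46 → 23 → 70 → 35 → 106 → 53 → 160 → 80 → 40 → 20 → 10 → 5 → 16 → 8 → 4 → 2 → 1
Total steps = 148

148 steps


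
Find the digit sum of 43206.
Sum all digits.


4 + 3 + 2 + 0 + 6 = 15


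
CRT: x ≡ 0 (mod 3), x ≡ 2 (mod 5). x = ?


M = 3*5 = 15
M1 = M/3 = 5, M2 = M/5 = 3
M1^(-1) mod 3 = 2, M2^(-1) mod 5 = 2
x = 0*5*2 + 2*3*2 = 12
12 mod 15 = 12
Check: 12 mod 3 = 0 ✓, 12 mod 5 = 2 ✓

x ≡ 12 (mod 15)


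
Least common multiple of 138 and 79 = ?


GCD(138, 79) = 1
LCM = 138*79/1 = 10902/1 = 10902

LCM = 10902


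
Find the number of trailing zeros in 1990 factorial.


floor(1990/5) = 398
floor(1990/25) = 79
floor(1990/125) = 15
floor(1990/625) = 3
Total = 495

495 trailing zeros


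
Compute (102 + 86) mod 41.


102 + 86 = 188
188 mod 41 = 24


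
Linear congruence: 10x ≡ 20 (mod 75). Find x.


GCD(10, 75) = 5 divides 20
Divide: 2x ≡ 4 (mod 15)
x ≡ 2 (mod 15)


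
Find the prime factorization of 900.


900 / 2 = 450
450 / 2 = 225
225 / 3 = 75
75 / 3 = 25
25 / 5 = 5
5 / 5 = 1
900 = 2^2 × 3^2 × 5^2


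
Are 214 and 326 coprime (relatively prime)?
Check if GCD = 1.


Euclidean algorithm:
326 = 1 * 214 + 112
214 = 1 * 112 + 102
112 = 1 * 102 + 10
102 = 10 * 10 + 2
10 = 5 * 2 + 0
GCD(214, 326) = 2

No, not coprime (GCD = 2)


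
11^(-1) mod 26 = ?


Use the extended Euclidean algorithm on (26, 11); each row r = 26*s + 11*t:
r=26, s=1, t=0
r=11, s=0, t=1
q=2: r=4, s=1, t=-2   [26*(1) + 11*(-2) = 4]
q=2: r=3, s=-2, t=5   [26*(-2) + 11*(5) = 3]
q=1: r=1, s=3, t=-7   [26*(3) + 11*(-7) = 1]
q=3: r=0, s=-11, t=26   [26*(-11) + 11*(26) = 0]
GCD = 1 with t = -7, so 11*(-7) ≡ 1 (mod 26)
Inverse = -7 mod 26 = 19
Check: 11 * 19 = 209 ≡ 1 (mod 26)

11^(-1) ≡ 19 (mod 26)


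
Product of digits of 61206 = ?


6 × 1 × 2 × 0 × 6 = 0


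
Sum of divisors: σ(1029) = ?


Divisors of 1029: 1, 3, 7, 21, 49, 147, 343, 1029
Sum = 1 + 3 + 7 + 21 + 49 + 147 + 343 + 1029 = 1600

σ(1029) = 1600


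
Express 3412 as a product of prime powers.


3412 / 2 = 1706
1706 / 2 = 853
853 / 853 = 1
3412 = 2^2 × 853


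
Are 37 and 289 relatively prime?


Euclidean algorithm:
289 = 7 * 37 + 30
37 = 1 * 30 + 7
30 = 4 * 7 + 2
7 = 3 * 2 + 1
2 = 2 * 1 + 0
GCD(37, 289) = 1

Yes, coprime (GCD = 1)


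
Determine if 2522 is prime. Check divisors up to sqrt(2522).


2522 / 2 = 1261 (exact division)
2522 is NOT prime.

No, 2522 is not prime


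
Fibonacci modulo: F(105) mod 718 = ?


F(k) mod 718 for k=1..105:
1, 1, 2, 3, 5, 8, 13, 21, 34, 55, 89, 144, 233, 377, 610, 269, 161, 430, 591, 303, 176, 479, 655, 416, 353, 51, 404, 455, 141, 596, 19, 615, 634, 531, 447, 260, 707, 249, 238, 487, 7, 494, 501, 277, 60, 337, 397, 16, 413, 429, 124, 553, 677, 512, 471, 265, 18, 283, 301, 584, 167, 33, 200, 233, 433, 666, 381, 329, 710, 321, 313, 634, 229, 145, 374, 519, 175, 694, 151, 127, 278, 405, 683, 370, 335, 705, 322, 309, 631, 222, 135, 357, 492, 131, 623, 36, 659, 695, 636, 613, 531, 426, 239, 665, 186
F(105) mod 718 = 186


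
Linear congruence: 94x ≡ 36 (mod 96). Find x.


GCD(94, 96) = 2 divides 36
Divide: 47x ≡ 18 (mod 48)
x ≡ 30 (mod 48)


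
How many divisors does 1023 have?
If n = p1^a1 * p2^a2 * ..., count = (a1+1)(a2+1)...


1023 = 3^1 × 11^1 × 31^1
d(1023) = (1+1) × (1+1) × (1+1) = 8

8 divisors


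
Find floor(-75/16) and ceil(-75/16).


-75/16 = -4.6875
floor = -5
ceil = -4

floor = -5, ceil = -4


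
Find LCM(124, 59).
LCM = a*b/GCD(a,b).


GCD(124, 59) = 1
LCM = 124*59/1 = 7316/1 = 7316

LCM = 7316


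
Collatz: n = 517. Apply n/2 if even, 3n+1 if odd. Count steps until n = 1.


517 → 1552 → 776 → 388 → 194 → 97 → 292 → 146 → 73 → 220 → 110 → 55 → 166 → 83 → 250 → 125 → 376 → 188 → 94 → 47 → 142 → 71 → 214 → 107 → 322 → 161 → 484 → 242 → 121 → 364 → 182 → 91 → 274 → 137 → 412 → 206 → 103 → 310 → 155 → 466 → 233 → 700 → 350 → 175 → 526 → 263 → 790 → 395 → 1186 → 593 → 1780 → 890 → 445 → 1336 → 668 → 334 → 167 → 502 → 251 → 754 → 377 → 1132 → 566 → 283 → 850 → 425 → 1276 → 638 → 319 → 958 → 479 → 1438 → 719 → 2158 → 1079 → 3238 → 1619 → 4858 → 2429 → 7288 → 3644 → 1822 → 911 → 2734 → 1367 → 4102 → 2051 → 6154 → 3077 → 9232 → 4616 → 2308 → 1154 → 577 → 1732 → 866 → 433 → 1300 → 650 → 325 → 976 → 488 → 244 → 122 → 61 → 184 → 92 → 46 → 23 → 70 → 35 → 106 → 53 → 160 → 80 → 40 → 20 → 10 → 5 → 16 → 8 → 4 → 2 → 1
Total steps = 123

123 steps


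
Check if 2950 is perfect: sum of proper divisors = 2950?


Proper divisors of 2950: 1, 2, 5, 10, 25, 50, 59, 118, 295, 590, 1475
Sum = 1 + 2 + 5 + 10 + 25 + 50 + 59 + 118 + 295 + 590 + 1475 = 2630

No, 2950 is not perfect (2630 ≠ 2950)


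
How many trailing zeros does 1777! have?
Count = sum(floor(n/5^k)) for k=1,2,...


floor(1777/5) = 355
floor(1777/25) = 71
floor(1777/125) = 14
floor(1777/625) = 2
Total = 442

442 trailing zeros


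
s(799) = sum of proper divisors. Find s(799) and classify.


Proper divisors: 1, 17, 47
Sum = 1 + 17 + 47 = 65
65 < 799 → deficient

s(799) = 65 (deficient)


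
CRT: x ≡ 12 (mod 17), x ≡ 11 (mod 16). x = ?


M = 17*16 = 272
M1 = M/17 = 16, M2 = M/16 = 17
M1^(-1) mod 17 = 16, M2^(-1) mod 16 = 1
x = 12*16*16 + 11*17*1 = 3259
3259 mod 272 = 267
Check: 267 mod 17 = 12 ✓, 267 mod 16 = 11 ✓

x ≡ 267 (mod 272)


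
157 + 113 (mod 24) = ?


157 + 113 = 270
270 mod 24 = 6


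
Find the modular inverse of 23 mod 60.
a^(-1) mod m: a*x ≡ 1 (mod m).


Use the extended Euclidean algorithm on (60, 23); each row r = 60*s + 23*t:
r=60, s=1, t=0
r=23, s=0, t=1
q=2: r=14, s=1, t=-2   [60*(1) + 23*(-2) = 14]
q=1: r=9, s=-1, t=3   [60*(-1) + 23*(3) = 9]
q=1: r=5, s=2, t=-5   [60*(2) + 23*(-5) = 5]
q=1: r=4, s=-3, t=8   [60*(-3) + 23*(8) = 4]
q=1: r=1, s=5, t=-13   [60*(5) + 23*(-13) = 1]
q=4: r=0, s=-23, t=60   [60*(-23) + 23*(60) = 0]
GCD = 1 with t = -13, so 23*(-13) ≡ 1 (mod 60)
Inverse = -13 mod 60 = 47
Check: 23 * 47 = 1081 ≡ 1 (mod 60)

23^(-1) ≡ 47 (mod 60)


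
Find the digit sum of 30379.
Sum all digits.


3 + 0 + 3 + 7 + 9 = 22


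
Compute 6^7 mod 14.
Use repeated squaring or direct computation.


6^1 mod 14 = 6
6^2 mod 14 = 8
6^3 mod 14 = 6
6^4 mod 14 = 8
6^5 mod 14 = 6
6^6 mod 14 = 8
6^7 mod 14 = 6


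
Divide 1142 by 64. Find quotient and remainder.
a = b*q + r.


1142 = 64 * 17 + 54
Check: 1088 + 54 = 1142

q = 17, r = 54


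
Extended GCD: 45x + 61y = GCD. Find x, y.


Tabular extended Euclidean (each row: r = 45*s + 61*t):
r=45, s=1, t=0
r=61, s=0, t=1
q=0: r=45, s=1, t=0   [45*(1) + 61*(0) = 45]
q=1: r=16, s=-1, t=1   [45*(-1) + 61*(1) = 16]
q=2: r=13, s=3, t=-2   [45*(3) + 61*(-2) = 13]
q=1: r=3, s=-4, t=3   [45*(-4) + 61*(3) = 3]
q=4: r=1, s=19, t=-14   [45*(19) + 61*(-14) = 1]
q=3: r=0, s=-61, t=45   [45*(-61) + 61*(45) = 0]
GCD = 1; from the row with r=1: x=19, y=-14
Check: 45*(19) + 61*(-14) = 855 - 854 = 1

GCD = 1, x = 19, y = -14


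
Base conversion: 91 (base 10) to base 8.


91 (base 10) = 91 (decimal)
91 (decimal) = 133 (base 8)


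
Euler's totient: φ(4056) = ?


4056 = 2^3 × 3 × 13^2
Prime factors: 2, 3, 13
φ(4056) = 4056 × (1-1/2) × (1-1/3) × (1-1/13)
= 4056 × 1/2 × 2/3 × 12/13 = 1248

φ(4056) = 1248


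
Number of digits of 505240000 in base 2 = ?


505240000 in base 2 = 11110000111010101100111000000
Number of digits = 29

29 digits (base 2)


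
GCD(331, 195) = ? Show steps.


331 = 1 * 195 + 136
195 = 1 * 136 + 59
136 = 2 * 59 + 18
59 = 3 * 18 + 5
18 = 3 * 5 + 3
5 = 1 * 3 + 2
3 = 1 * 2 + 1
2 = 2 * 1 + 0
GCD = 1


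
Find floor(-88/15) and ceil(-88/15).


-88/15 = -5.8667
floor = -6
ceil = -5

floor = -6, ceil = -5


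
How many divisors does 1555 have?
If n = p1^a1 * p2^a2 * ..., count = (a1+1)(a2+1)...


1555 = 5^1 × 311^1
d(1555) = (1+1) × (1+1) = 4

4 divisors


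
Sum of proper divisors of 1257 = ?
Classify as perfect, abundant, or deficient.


Proper divisors: 1, 3, 419
Sum = 1 + 3 + 419 = 423
423 < 1257 → deficient

s(1257) = 423 (deficient)


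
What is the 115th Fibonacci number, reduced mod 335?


F(k) mod 335 for k=1..115:
1, 1, 2, 3, 5, 8, 13, 21, 34, 55, 89, 144, 233, 42, 275, 317, 257, 239, 161, 65, 226, 291, 182, 138, 320, 123, 108, 231, 4, 235, 239, 139, 43, 182, 225, 72, 297, 34, 331, 30, 26, 56, 82, 138, 220, 23, 243, 266, 174, 105, 279, 49, 328, 42, 35, 77, 112, 189, 301, 155, 121, 276, 62, 3, 65, 68, 133, 201, 334, 200, 199, 64, 263, 327, 255, 247, 167, 79, 246, 325, 236, 226, 127, 18, 145, 163, 308, 136, 109, 245, 19, 264, 283, 212, 160, 37, 197, 234, 96, 330, 91, 86, 177, 263, 105, 33, 138, 171, 309, 145, 119, 264, 48, 312, 25
F(115) mod 335 = 25


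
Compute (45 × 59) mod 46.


45 × 59 = 2655
2655 mod 46 = 33


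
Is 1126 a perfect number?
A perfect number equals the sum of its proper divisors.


Proper divisors of 1126: 1, 2, 563
Sum = 1 + 2 + 563 = 566

No, 1126 is not perfect (566 ≠ 1126)


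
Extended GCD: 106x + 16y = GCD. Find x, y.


Tabular extended Euclidean (each row: r = 106*s + 16*t):
r=106, s=1, t=0
r=16, s=0, t=1
q=6: r=10, s=1, t=-6   [106*(1) + 16*(-6) = 10]
q=1: r=6, s=-1, t=7   [106*(-1) + 16*(7) = 6]
q=1: r=4, s=2, t=-13   [106*(2) + 16*(-13) = 4]
q=1: r=2, s=-3, t=20   [106*(-3) + 16*(20) = 2]
q=2: r=0, s=8, t=-53   [106*(8) + 16*(-53) = 0]
GCD = 2; from the row with r=2: x=-3, y=20
Check: 106*(-3) + 16*(20) = -318 + 320 = 2

GCD = 2, x = -3, y = 20


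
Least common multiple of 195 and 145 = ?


GCD(195, 145) = 5
LCM = 195*145/5 = 28275/5 = 5655

LCM = 5655


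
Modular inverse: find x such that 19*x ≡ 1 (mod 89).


Use the extended Euclidean algorithm on (89, 19); each row r = 89*s + 19*t:
r=89, s=1, t=0
r=19, s=0, t=1
q=4: r=13, s=1, t=-4   [89*(1) + 19*(-4) = 13]
q=1: r=6, s=-1, t=5   [89*(-1) + 19*(5) = 6]
q=2: r=1, s=3, t=-14   [89*(3) + 19*(-14) = 1]
q=6: r=0, s=-19, t=89   [89*(-19) + 19*(89) = 0]
GCD = 1 with t = -14, so 19*(-14) ≡ 1 (mod 89)
Inverse = -14 mod 89 = 75
Check: 19 * 75 = 1425 ≡ 1 (mod 89)

19^(-1) ≡ 75 (mod 89)


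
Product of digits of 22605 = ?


2 × 2 × 6 × 0 × 5 = 0


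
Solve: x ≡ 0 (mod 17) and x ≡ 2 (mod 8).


M = 17*8 = 136
M1 = M/17 = 8, M2 = M/8 = 17
M1^(-1) mod 17 = 15, M2^(-1) mod 8 = 1
x = 0*8*15 + 2*17*1 = 34
34 mod 136 = 34
Check: 34 mod 17 = 0 ✓, 34 mod 8 = 2 ✓

x ≡ 34 (mod 136)


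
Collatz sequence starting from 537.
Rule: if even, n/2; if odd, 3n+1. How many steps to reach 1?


537 → 1612 → 806 → 403 → 1210 → 605 → 1816 → 908 → 454 → 227 → 682 → 341 → 1024 → 512 → 256 → 128 → 64 → 32 → 16 → 8 → 4 → 2 → 1
Total steps = 22

22 steps


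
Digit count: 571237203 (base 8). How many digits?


571237203 in base 8 = 4203061523
Number of digits = 10

10 digits (base 8)


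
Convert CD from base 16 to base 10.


CD (base 16) = 205 (decimal)
205 (decimal) = 205 (base 10)


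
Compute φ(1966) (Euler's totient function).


1966 = 2 × 983
Prime factors: 2, 983
φ(1966) = 1966 × (1-1/2) × (1-1/983)
= 1966 × 1/2 × 982/983 = 982

φ(1966) = 982


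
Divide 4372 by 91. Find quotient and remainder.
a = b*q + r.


4372 = 91 * 48 + 4
Check: 4368 + 4 = 4372

q = 48, r = 4


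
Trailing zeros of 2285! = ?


floor(2285/5) = 457
floor(2285/25) = 91
floor(2285/125) = 18
floor(2285/625) = 3
Total = 569

569 trailing zeros


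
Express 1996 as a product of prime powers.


1996 / 2 = 998
998 / 2 = 499
499 / 499 = 1
1996 = 2^2 × 499


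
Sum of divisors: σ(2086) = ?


Divisors of 2086: 1, 2, 7, 14, 149, 298, 1043, 2086
Sum = 1 + 2 + 7 + 14 + 149 + 298 + 1043 + 2086 = 3600

σ(2086) = 3600


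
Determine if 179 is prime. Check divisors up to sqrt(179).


Check divisors up to sqrt(179) = 13.3791
No divisors found.
179 is prime.

Yes, 179 is prime


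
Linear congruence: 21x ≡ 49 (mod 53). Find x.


GCD(21, 53) = 1, unique solution
a^(-1) mod 53 = 48
x = 48 * 49 mod 53 = 20

x ≡ 20 (mod 53)


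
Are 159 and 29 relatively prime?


Euclidean algorithm:
159 = 5 * 29 + 14
29 = 2 * 14 + 1
14 = 14 * 1 + 0
GCD(159, 29) = 1

Yes, coprime (GCD = 1)


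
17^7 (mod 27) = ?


17^1 mod 27 = 17
17^2 mod 27 = 19
17^3 mod 27 = 26
17^4 mod 27 = 10
17^5 mod 27 = 8
17^6 mod 27 = 1
17^7 mod 27 = 17


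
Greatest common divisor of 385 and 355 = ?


385 = 1 * 355 + 30
355 = 11 * 30 + 25
30 = 1 * 25 + 5
25 = 5 * 5 + 0
GCD = 5


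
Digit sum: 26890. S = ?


2 + 6 + 8 + 9 + 0 = 25


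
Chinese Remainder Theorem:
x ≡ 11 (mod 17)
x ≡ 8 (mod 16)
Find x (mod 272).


M = 17*16 = 272
M1 = M/17 = 16, M2 = M/16 = 17
M1^(-1) mod 17 = 16, M2^(-1) mod 16 = 1
x = 11*16*16 + 8*17*1 = 2952
2952 mod 272 = 232
Check: 232 mod 17 = 11 ✓, 232 mod 16 = 8 ✓

x ≡ 232 (mod 272)


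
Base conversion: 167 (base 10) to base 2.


167 (base 10) = 167 (decimal)
167 (decimal) = 10100111 (base 2)


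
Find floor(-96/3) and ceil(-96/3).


-96/3 = -32.0000
floor = -32
ceil = -32

floor = -32, ceil = -32


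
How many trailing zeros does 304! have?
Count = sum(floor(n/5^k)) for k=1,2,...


floor(304/5) = 60
floor(304/25) = 12
floor(304/125) = 2
Total = 74

74 trailing zeros


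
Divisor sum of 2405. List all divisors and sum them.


Divisors of 2405: 1, 5, 13, 37, 65, 185, 481, 2405
Sum = 1 + 5 + 13 + 37 + 65 + 185 + 481 + 2405 = 3192

σ(2405) = 3192


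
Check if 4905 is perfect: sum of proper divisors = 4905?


Proper divisors of 4905: 1, 3, 5, 9, 15, 45, 109, 327, 545, 981, 1635
Sum = 1 + 3 + 5 + 9 + 15 + 45 + 109 + 327 + 545 + 981 + 1635 = 3675

No, 4905 is not perfect (3675 ≠ 4905)


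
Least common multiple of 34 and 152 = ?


GCD(34, 152) = 2
LCM = 34*152/2 = 5168/2 = 2584

LCM = 2584


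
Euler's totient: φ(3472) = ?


3472 = 2^4 × 7 × 31
Prime factors: 2, 7, 31
φ(3472) = 3472 × (1-1/2) × (1-1/7) × (1-1/31)
= 3472 × 1/2 × 6/7 × 30/31 = 1440

φ(3472) = 1440


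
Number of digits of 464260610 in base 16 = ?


464260610 in base 16 = 1BAC0E02
Number of digits = 8

8 digits (base 16)


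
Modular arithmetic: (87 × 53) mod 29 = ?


87 × 53 = 4611
4611 mod 29 = 0


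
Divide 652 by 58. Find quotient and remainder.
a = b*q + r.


652 = 58 * 11 + 14
Check: 638 + 14 = 652

q = 11, r = 14


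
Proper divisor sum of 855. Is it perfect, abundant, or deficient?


Proper divisors: 1, 3, 5, 9, 15, 19, 45, 57, 95, 171, 285
Sum = 1 + 3 + 5 + 9 + 15 + 19 + 45 + 57 + 95 + 171 + 285 = 705
705 < 855 → deficient

s(855) = 705 (deficient)


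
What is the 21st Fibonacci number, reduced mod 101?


F(k) mod 101 for k=1..21:
1, 1, 2, 3, 5, 8, 13, 21, 34, 55, 89, 43, 31, 74, 4, 78, 82, 59, 40, 99, 38
F(21) mod 101 = 38


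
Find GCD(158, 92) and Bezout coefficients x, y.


Tabular extended Euclidean (each row: r = 158*s + 92*t):
r=158, s=1, t=0
r=92, s=0, t=1
q=1: r=66, s=1, t=-1   [158*(1) + 92*(-1) = 66]
q=1: r=26, s=-1, t=2   [158*(-1) + 92*(2) = 26]
q=2: r=14, s=3, t=-5   [158*(3) + 92*(-5) = 14]
q=1: r=12, s=-4, t=7   [158*(-4) + 92*(7) = 12]
q=1: r=2, s=7, t=-12   [158*(7) + 92*(-12) = 2]
q=6: r=0, s=-46, t=79   [158*(-46) + 92*(79) = 0]
GCD = 2; from the row with r=2: x=7, y=-12
Check: 158*(7) + 92*(-12) = 1106 - 1104 = 2

GCD = 2, x = 7, y = -12


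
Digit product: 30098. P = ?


3 × 0 × 0 × 9 × 8 = 0


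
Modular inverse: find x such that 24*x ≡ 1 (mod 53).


Use the extended Euclidean algorithm on (53, 24); each row r = 53*s + 24*t:
r=53, s=1, t=0
r=24, s=0, t=1
q=2: r=5, s=1, t=-2   [53*(1) + 24*(-2) = 5]
q=4: r=4, s=-4, t=9   [53*(-4) + 24*(9) = 4]
q=1: r=1, s=5, t=-11   [53*(5) + 24*(-11) = 1]
q=4: r=0, s=-24, t=53   [53*(-24) + 24*(53) = 0]
GCD = 1 with t = -11, so 24*(-11) ≡ 1 (mod 53)
Inverse = -11 mod 53 = 42
Check: 24 * 42 = 1008 ≡ 1 (mod 53)

24^(-1) ≡ 42 (mod 53)


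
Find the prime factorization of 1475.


1475 / 5 = 295
295 / 5 = 59
59 / 59 = 1
1475 = 5^2 × 59


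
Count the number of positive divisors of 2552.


2552 = 2^3 × 11^1 × 29^1
d(2552) = (3+1) × (1+1) × (1+1) = 16

16 divisors


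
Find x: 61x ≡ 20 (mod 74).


GCD(61, 74) = 1, unique solution
a^(-1) mod 74 = 17
x = 17 * 20 mod 74 = 44

x ≡ 44 (mod 74)


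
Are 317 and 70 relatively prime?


Euclidean algorithm:
317 = 4 * 70 + 37
70 = 1 * 37 + 33
37 = 1 * 33 + 4
33 = 8 * 4 + 1
4 = 4 * 1 + 0
GCD(317, 70) = 1

Yes, coprime (GCD = 1)


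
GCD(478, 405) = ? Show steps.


478 = 1 * 405 + 73
405 = 5 * 73 + 40
73 = 1 * 40 + 33
40 = 1 * 33 + 7
33 = 4 * 7 + 5
7 = 1 * 5 + 2
5 = 2 * 2 + 1
2 = 2 * 1 + 0
GCD = 1


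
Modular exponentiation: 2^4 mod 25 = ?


2^1 mod 25 = 2
2^2 mod 25 = 4
2^3 mod 25 = 8
2^4 mod 25 = 16


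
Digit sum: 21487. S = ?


2 + 1 + 4 + 8 + 7 = 22


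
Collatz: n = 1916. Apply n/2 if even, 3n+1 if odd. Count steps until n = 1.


1916 → 958 → 479 → 1438 → 719 → 2158 → 1079 → 3238 → 1619 → 4858 → 2429 → 7288 → 3644 → 1822 → 911 → 2734 → 1367 → 4102 → 2051 → 6154 → 3077 → 9232 → 4616 → 2308 → 1154 → 577 → 1732 → 866 → 433 → 1300 → 650 → 325 → 976 → 488 → 244 → 122 → 61 → 184 → 92 → 46 → 23 → 70 → 35 → 106 → 53 → 160 → 80 → 40 → 20 → 10 → 5 → 16 → 8 → 4 → 2 → 1
Total steps = 55

55 steps


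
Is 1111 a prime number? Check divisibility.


1111 / 11 = 101 (exact division)
1111 is NOT prime.

No, 1111 is not prime


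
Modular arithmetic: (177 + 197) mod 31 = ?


177 + 197 = 374
374 mod 31 = 2


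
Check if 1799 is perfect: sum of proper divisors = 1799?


Proper divisors of 1799: 1, 7, 257
Sum = 1 + 7 + 257 = 265

No, 1799 is not perfect (265 ≠ 1799)


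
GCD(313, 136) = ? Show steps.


313 = 2 * 136 + 41
136 = 3 * 41 + 13
41 = 3 * 13 + 2
13 = 6 * 2 + 1
2 = 2 * 1 + 0
GCD = 1


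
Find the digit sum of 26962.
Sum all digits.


2 + 6 + 9 + 6 + 2 = 25


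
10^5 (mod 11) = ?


10^1 mod 11 = 10
10^2 mod 11 = 1
10^3 mod 11 = 10
10^4 mod 11 = 1
10^5 mod 11 = 10


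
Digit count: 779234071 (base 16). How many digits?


779234071 in base 16 = 2E722B17
Number of digits = 8

8 digits (base 16)


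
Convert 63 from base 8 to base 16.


63 (base 8) = 51 (decimal)
51 (decimal) = 33 (base 16)


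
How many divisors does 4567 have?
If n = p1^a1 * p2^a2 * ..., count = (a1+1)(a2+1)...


4567 = 4567^1
d(4567) = (1+1) = 2

2 divisors


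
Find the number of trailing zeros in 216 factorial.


floor(216/5) = 43
floor(216/25) = 8
floor(216/125) = 1
Total = 52

52 trailing zeros


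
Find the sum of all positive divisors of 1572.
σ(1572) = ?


Divisors of 1572: 1, 2, 3, 4, 6, 12, 131, 262, 393, 524, 786, 1572
Sum = 1 + 2 + 3 + 4 + 6 + 12 + 131 + 262 + 393 + 524 + 786 + 1572 = 3696

σ(1572) = 3696


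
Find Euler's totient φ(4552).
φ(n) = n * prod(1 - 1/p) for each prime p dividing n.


4552 = 2^3 × 569
Prime factors: 2, 569
φ(4552) = 4552 × (1-1/2) × (1-1/569)
= 4552 × 1/2 × 568/569 = 2272

φ(4552) = 2272


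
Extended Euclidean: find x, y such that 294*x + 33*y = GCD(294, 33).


Tabular extended Euclidean (each row: r = 294*s + 33*t):
r=294, s=1, t=0
r=33, s=0, t=1
q=8: r=30, s=1, t=-8   [294*(1) + 33*(-8) = 30]
q=1: r=3, s=-1, t=9   [294*(-1) + 33*(9) = 3]
q=10: r=0, s=11, t=-98   [294*(11) + 33*(-98) = 0]
GCD = 3; from the row with r=3: x=-1, y=9
Check: 294*(-1) + 33*(9) = -294 + 297 = 3

GCD = 3, x = -1, y = 9


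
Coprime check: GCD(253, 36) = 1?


Euclidean algorithm:
253 = 7 * 36 + 1
36 = 36 * 1 + 0
GCD(253, 36) = 1

Yes, coprime (GCD = 1)


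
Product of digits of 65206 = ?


6 × 5 × 2 × 0 × 6 = 0


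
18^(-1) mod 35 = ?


Use the extended Euclidean algorithm on (35, 18); each row r = 35*s + 18*t:
r=35, s=1, t=0
r=18, s=0, t=1
q=1: r=17, s=1, t=-1   [35*(1) + 18*(-1) = 17]
q=1: r=1, s=-1, t=2   [35*(-1) + 18*(2) = 1]
q=17: r=0, s=18, t=-35   [35*(18) + 18*(-35) = 0]
GCD = 1 with t = 2, so 18*(2) ≡ 1 (mod 35)
Inverse = 2 mod 35 = 2
Check: 18 * 2 = 36 ≡ 1 (mod 35)

18^(-1) ≡ 2 (mod 35)


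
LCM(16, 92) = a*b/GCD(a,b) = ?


GCD(16, 92) = 4
LCM = 16*92/4 = 1472/4 = 368

LCM = 368


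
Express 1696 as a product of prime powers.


1696 / 2 = 848
848 / 2 = 424
424 / 2 = 212
212 / 2 = 106
106 / 2 = 53
53 / 53 = 1
1696 = 2^5 × 53


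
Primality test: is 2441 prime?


Check divisors up to sqrt(2441) = 49.4065
No divisors found.
2441 is prime.

Yes, 2441 is prime


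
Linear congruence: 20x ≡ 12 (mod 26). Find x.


GCD(20, 26) = 2 divides 12
Divide: 10x ≡ 6 (mod 13)
x ≡ 11 (mod 13)


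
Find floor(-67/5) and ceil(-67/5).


-67/5 = -13.4000
floor = -14
ceil = -13

floor = -14, ceil = -13


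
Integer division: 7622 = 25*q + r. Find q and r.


7622 = 25 * 304 + 22
Check: 7600 + 22 = 7622

q = 304, r = 22


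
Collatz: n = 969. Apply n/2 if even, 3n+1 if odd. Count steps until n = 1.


969 → 2908 → 1454 → 727 → 2182 → 1091 → 3274 → 1637 → 4912 → 2456 → 1228 → 614 → 307 → 922 → 461 → 1384 → 692 → 346 → 173 → 520 → 260 → 130 → 65 → 196 → 98 → 49 → 148 → 74 → 37 → 112 → 56 → 28 → 14 → 7 → 22 → 11 → 34 → 17 → 52 → 26 → 13 → 40 → 20 → 10 → 5 → 16 → 8 → 4 → 2 → 1
Total steps = 49

49 steps


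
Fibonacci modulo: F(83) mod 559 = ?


F(k) mod 559 for k=1..83:
1, 1, 2, 3, 5, 8, 13, 21, 34, 55, 89, 144, 233, 377, 51, 428, 479, 348, 268, 57, 325, 382, 148, 530, 119, 90, 209, 299, 508, 248, 197, 445, 83, 528, 52, 21, 73, 94, 167, 261, 428, 130, 558, 129, 128, 257, 385, 83, 468, 551, 460, 452, 353, 246, 40, 286, 326, 53, 379, 432, 252, 125, 377, 502, 320, 263, 24, 287, 311, 39, 350, 389, 180, 10, 190, 200, 390, 31, 421, 452, 314, 207, 521
F(83) mod 559 = 521


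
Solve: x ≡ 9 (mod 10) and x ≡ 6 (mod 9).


M = 10*9 = 90
M1 = M/10 = 9, M2 = M/9 = 10
M1^(-1) mod 10 = 9, M2^(-1) mod 9 = 1
x = 9*9*9 + 6*10*1 = 789
789 mod 90 = 69
Check: 69 mod 10 = 9 ✓, 69 mod 9 = 6 ✓

x ≡ 69 (mod 90)


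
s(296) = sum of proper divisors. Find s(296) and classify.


Proper divisors: 1, 2, 4, 8, 37, 74, 148
Sum = 1 + 2 + 4 + 8 + 37 + 74 + 148 = 274
274 < 296 → deficient

s(296) = 274 (deficient)


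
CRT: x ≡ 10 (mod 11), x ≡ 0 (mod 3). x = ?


M = 11*3 = 33
M1 = M/11 = 3, M2 = M/3 = 11
M1^(-1) mod 11 = 4, M2^(-1) mod 3 = 2
x = 10*3*4 + 0*11*2 = 120
120 mod 33 = 21
Check: 21 mod 11 = 10 ✓, 21 mod 3 = 0 ✓

x ≡ 21 (mod 33)


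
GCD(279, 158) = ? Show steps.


279 = 1 * 158 + 121
158 = 1 * 121 + 37
121 = 3 * 37 + 10
37 = 3 * 10 + 7
10 = 1 * 7 + 3
7 = 2 * 3 + 1
3 = 3 * 1 + 0
GCD = 1


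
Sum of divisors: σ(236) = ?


Divisors of 236: 1, 2, 4, 59, 118, 236
Sum = 1 + 2 + 4 + 59 + 118 + 236 = 420

σ(236) = 420


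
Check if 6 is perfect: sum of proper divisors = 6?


Proper divisors of 6: 1, 2, 3
Sum = 1 + 2 + 3 = 6

Yes, 6 is perfect (6 = 6)


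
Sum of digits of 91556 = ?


9 + 1 + 5 + 5 + 6 = 26


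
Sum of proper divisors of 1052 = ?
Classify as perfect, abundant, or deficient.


Proper divisors: 1, 2, 4, 263, 526
Sum = 1 + 2 + 4 + 263 + 526 = 796
796 < 1052 → deficient

s(1052) = 796 (deficient)


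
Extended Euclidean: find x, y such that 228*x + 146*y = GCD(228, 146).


Tabular extended Euclidean (each row: r = 228*s + 146*t):
r=228, s=1, t=0
r=146, s=0, t=1
q=1: r=82, s=1, t=-1   [228*(1) + 146*(-1) = 82]
q=1: r=64, s=-1, t=2   [228*(-1) + 146*(2) = 64]
q=1: r=18, s=2, t=-3   [228*(2) + 146*(-3) = 18]
q=3: r=10, s=-7, t=11   [228*(-7) + 146*(11) = 10]
q=1: r=8, s=9, t=-14   [228*(9) + 146*(-14) = 8]
q=1: r=2, s=-16, t=25   [228*(-16) + 146*(25) = 2]
q=4: r=0, s=73, t=-114   [228*(73) + 146*(-114) = 0]
GCD = 2; from the row with r=2: x=-16, y=25
Check: 228*(-16) + 146*(25) = -3648 + 3650 = 2

GCD = 2, x = -16, y = 25


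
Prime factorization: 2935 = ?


2935 / 5 = 587
587 / 587 = 1
2935 = 5 × 587


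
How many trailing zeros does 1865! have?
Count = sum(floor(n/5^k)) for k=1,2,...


floor(1865/5) = 373
floor(1865/25) = 74
floor(1865/125) = 14
floor(1865/625) = 2
Total = 463

463 trailing zeros


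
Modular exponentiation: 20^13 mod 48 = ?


20^1 mod 48 = 20
20^2 mod 48 = 16
20^3 mod 48 = 32
20^4 mod 48 = 16
20^5 mod 48 = 32
20^6 mod 48 = 16
20^7 mod 48 = 32
20^8 mod 48 = 16
20^9 mod 48 = 32
20^10 mod 48 = 16
20^11 mod 48 = 32
20^12 mod 48 = 16
20^13 mod 48 = 32


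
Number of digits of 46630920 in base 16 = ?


46630920 in base 16 = 2C78808
Number of digits = 7

7 digits (base 16)


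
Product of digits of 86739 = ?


8 × 6 × 7 × 3 × 9 = 9072


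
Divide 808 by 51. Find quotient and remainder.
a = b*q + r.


808 = 51 * 15 + 43
Check: 765 + 43 = 808

q = 15, r = 43


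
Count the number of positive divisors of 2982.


2982 = 2^1 × 3^1 × 7^1 × 71^1
d(2982) = (1+1) × (1+1) × (1+1) × (1+1) = 16

16 divisors


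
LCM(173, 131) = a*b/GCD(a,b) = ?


GCD(173, 131) = 1
LCM = 173*131/1 = 22663/1 = 22663

LCM = 22663


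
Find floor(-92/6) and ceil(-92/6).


-92/6 = -15.3333
floor = -16
ceil = -15

floor = -16, ceil = -15


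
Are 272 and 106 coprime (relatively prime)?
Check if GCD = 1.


Euclidean algorithm:
272 = 2 * 106 + 60
106 = 1 * 60 + 46
60 = 1 * 46 + 14
46 = 3 * 14 + 4
14 = 3 * 4 + 2
4 = 2 * 2 + 0
GCD(272, 106) = 2

No, not coprime (GCD = 2)


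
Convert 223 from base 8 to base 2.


223 (base 8) = 147 (decimal)
147 (decimal) = 10010011 (base 2)


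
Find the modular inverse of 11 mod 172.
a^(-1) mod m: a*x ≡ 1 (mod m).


Use the extended Euclidean algorithm on (172, 11); each row r = 172*s + 11*t:
r=172, s=1, t=0
r=11, s=0, t=1
q=15: r=7, s=1, t=-15   [172*(1) + 11*(-15) = 7]
q=1: r=4, s=-1, t=16   [172*(-1) + 11*(16) = 4]
q=1: r=3, s=2, t=-31   [172*(2) + 11*(-31) = 3]
q=1: r=1, s=-3, t=47   [172*(-3) + 11*(47) = 1]
q=3: r=0, s=11, t=-172   [172*(11) + 11*(-172) = 0]
GCD = 1 with t = 47, so 11*(47) ≡ 1 (mod 172)
Inverse = 47 mod 172 = 47
Check: 11 * 47 = 517 ≡ 1 (mod 172)

11^(-1) ≡ 47 (mod 172)


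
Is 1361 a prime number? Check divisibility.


Check divisors up to sqrt(1361) = 36.8917
No divisors found.
1361 is prime.

Yes, 1361 is prime


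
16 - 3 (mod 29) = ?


16 - 3 = 13
13 mod 29 = 13


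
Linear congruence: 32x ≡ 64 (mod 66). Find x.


GCD(32, 66) = 2 divides 64
Divide: 16x ≡ 32 (mod 33)
x ≡ 2 (mod 33)


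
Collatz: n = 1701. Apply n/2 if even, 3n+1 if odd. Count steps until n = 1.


1701 → 5104 → 2552 → 1276 → 638 → 319 → 958 → 479 → 1438 → 719 → 2158 → 1079 → 3238 → 1619 → 4858 → 2429 → 7288 → 3644 → 1822 → 911 → 2734 → 1367 → 4102 → 2051 → 6154 → 3077 → 9232 → 4616 → 2308 → 1154 → 577 → 1732 → 866 → 433 → 1300 → 650 → 325 → 976 → 488 → 244 → 122 → 61 → 184 → 92 → 46 → 23 → 70 → 35 → 106 → 53 → 160 → 80 → 40 → 20 → 10 → 5 → 16 → 8 → 4 → 2 → 1
Total steps = 60

60 steps


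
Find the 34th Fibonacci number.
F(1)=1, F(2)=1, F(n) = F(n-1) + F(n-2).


Sequence: 1, 1, 2, 3, 5, 8, 13, 21, 34, 55, 89, 144, 233, 377, 610, 987, 1597, 2584, 4181, 6765, 10946, 17711, 28657, 46368, 75025, 121393, 196418, 317811, 514229, 832040, 1346269, 2178309, 3524578, 5702887
F(34) = 5702887


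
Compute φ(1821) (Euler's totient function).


1821 = 3 × 607
Prime factors: 3, 607
φ(1821) = 1821 × (1-1/3) × (1-1/607)
= 1821 × 2/3 × 606/607 = 1212

φ(1821) = 1212


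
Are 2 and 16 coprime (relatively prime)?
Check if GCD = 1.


Euclidean algorithm:
16 = 8 * 2 + 0
GCD(2, 16) = 2

No, not coprime (GCD = 2)


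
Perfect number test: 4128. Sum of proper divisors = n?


Proper divisors of 4128: 1, 2, 3, 4, 6, 8, 12, 16, 24, 32, 43, 48, 86, 96, 129, 172, 258, 344, 516, 688, 1032, 1376, 2064
Sum = 1 + 2 + 3 + 4 + 6 + 8 + 12 + 16 + 24 + 32 + 43 + 48 + 86 + 96 + 129 + 172 + 258 + 344 + 516 + 688 + 1032 + 1376 + 2064 = 6960

No, 4128 is not perfect (6960 ≠ 4128)


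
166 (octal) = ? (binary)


166 (base 8) = 118 (decimal)
118 (decimal) = 1110110 (base 2)


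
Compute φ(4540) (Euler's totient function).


4540 = 2^2 × 5 × 227
Prime factors: 2, 5, 227
φ(4540) = 4540 × (1-1/2) × (1-1/5) × (1-1/227)
= 4540 × 1/2 × 4/5 × 226/227 = 1808

φ(4540) = 1808


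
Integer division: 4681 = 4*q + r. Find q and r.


4681 = 4 * 1170 + 1
Check: 4680 + 1 = 4681

q = 1170, r = 1


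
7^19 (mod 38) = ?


7^1 mod 38 = 7
7^2 mod 38 = 11
7^3 mod 38 = 1
7^4 mod 38 = 7
7^5 mod 38 = 11
7^6 mod 38 = 1
7^7 mod 38 = 7
7^8 mod 38 = 11
7^9 mod 38 = 1
7^10 mod 38 = 7
7^11 mod 38 = 11
7^12 mod 38 = 1
7^13 mod 38 = 7
7^14 mod 38 = 11
7^15 mod 38 = 1
7^16 mod 38 = 7
7^17 mod 38 = 11
7^18 mod 38 = 1
7^19 mod 38 = 7


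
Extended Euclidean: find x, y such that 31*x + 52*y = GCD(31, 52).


Tabular extended Euclidean (each row: r = 31*s + 52*t):
r=31, s=1, t=0
r=52, s=0, t=1
q=0: r=31, s=1, t=0   [31*(1) + 52*(0) = 31]
q=1: r=21, s=-1, t=1   [31*(-1) + 52*(1) = 21]
q=1: r=10, s=2, t=-1   [31*(2) + 52*(-1) = 10]
q=2: r=1, s=-5, t=3   [31*(-5) + 52*(3) = 1]
q=10: r=0, s=52, t=-31   [31*(52) + 52*(-31) = 0]
GCD = 1; from the row with r=1: x=-5, y=3
Check: 31*(-5) + 52*(3) = -155 + 156 = 1

GCD = 1, x = -5, y = 3


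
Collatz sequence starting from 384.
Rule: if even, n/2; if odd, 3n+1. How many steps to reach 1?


384 → 192 → 96 → 48 → 24 → 12 → 6 → 3 → 10 → 5 → 16 → 8 → 4 → 2 → 1
Total steps = 14

14 steps


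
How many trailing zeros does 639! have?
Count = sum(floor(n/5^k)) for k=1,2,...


floor(639/5) = 127
floor(639/25) = 25
floor(639/125) = 5
floor(639/625) = 1
Total = 158

158 trailing zeros


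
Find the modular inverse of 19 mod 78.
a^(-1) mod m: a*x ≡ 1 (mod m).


Use the extended Euclidean algorithm on (78, 19); each row r = 78*s + 19*t:
r=78, s=1, t=0
r=19, s=0, t=1
q=4: r=2, s=1, t=-4   [78*(1) + 19*(-4) = 2]
q=9: r=1, s=-9, t=37   [78*(-9) + 19*(37) = 1]
q=2: r=0, s=19, t=-78   [78*(19) + 19*(-78) = 0]
GCD = 1 with t = 37, so 19*(37) ≡ 1 (mod 78)
Inverse = 37 mod 78 = 37
Check: 19 * 37 = 703 ≡ 1 (mod 78)

19^(-1) ≡ 37 (mod 78)


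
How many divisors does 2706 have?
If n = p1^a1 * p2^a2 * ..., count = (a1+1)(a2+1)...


2706 = 2^1 × 3^1 × 11^1 × 41^1
d(2706) = (1+1) × (1+1) × (1+1) × (1+1) = 16

16 divisors


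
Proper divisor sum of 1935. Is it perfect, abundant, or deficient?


Proper divisors: 1, 3, 5, 9, 15, 43, 45, 129, 215, 387, 645
Sum = 1 + 3 + 5 + 9 + 15 + 43 + 45 + 129 + 215 + 387 + 645 = 1497
1497 < 1935 → deficient

s(1935) = 1497 (deficient)


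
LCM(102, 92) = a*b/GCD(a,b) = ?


GCD(102, 92) = 2
LCM = 102*92/2 = 9384/2 = 4692

LCM = 4692


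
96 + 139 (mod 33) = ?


96 + 139 = 235
235 mod 33 = 4


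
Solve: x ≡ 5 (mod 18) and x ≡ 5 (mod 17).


M = 18*17 = 306
M1 = M/18 = 17, M2 = M/17 = 18
M1^(-1) mod 18 = 17, M2^(-1) mod 17 = 1
x = 5*17*17 + 5*18*1 = 1535
1535 mod 306 = 5
Check: 5 mod 18 = 5 ✓, 5 mod 17 = 5 ✓

x ≡ 5 (mod 306)


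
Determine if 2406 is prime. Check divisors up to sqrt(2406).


2406 / 2 = 1203 (exact division)
2406 is NOT prime.

No, 2406 is not prime


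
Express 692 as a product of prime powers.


692 / 2 = 346
346 / 2 = 173
173 / 173 = 1
692 = 2^2 × 173


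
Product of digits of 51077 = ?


5 × 1 × 0 × 7 × 7 = 0


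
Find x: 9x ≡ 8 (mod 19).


GCD(9, 19) = 1, unique solution
a^(-1) mod 19 = 17
x = 17 * 8 mod 19 = 3

x ≡ 3 (mod 19)


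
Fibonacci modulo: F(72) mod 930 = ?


F(k) mod 930 for k=1..72:
1, 1, 2, 3, 5, 8, 13, 21, 34, 55, 89, 144, 233, 377, 610, 57, 667, 724, 461, 255, 716, 41, 757, 798, 625, 493, 188, 681, 869, 620, 559, 249, 808, 127, 5, 132, 137, 269, 406, 675, 151, 826, 47, 873, 920, 863, 853, 786, 709, 565, 344, 909, 323, 302, 625, 927, 622, 619, 311, 0, 311, 311, 622, 3, 625, 628, 323, 21, 344, 365, 709, 144
F(72) mod 930 = 144


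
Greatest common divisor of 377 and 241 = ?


377 = 1 * 241 + 136
241 = 1 * 136 + 105
136 = 1 * 105 + 31
105 = 3 * 31 + 12
31 = 2 * 12 + 7
12 = 1 * 7 + 5
7 = 1 * 5 + 2
5 = 2 * 2 + 1
2 = 2 * 1 + 0
GCD = 1


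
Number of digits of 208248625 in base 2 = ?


208248625 in base 2 = 1100011010011001111100110001
Number of digits = 28

28 digits (base 2)


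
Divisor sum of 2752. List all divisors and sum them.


Divisors of 2752: 1, 2, 4, 8, 16, 32, 43, 64, 86, 172, 344, 688, 1376, 2752
Sum = 1 + 2 + 4 + 8 + 16 + 32 + 43 + 64 + 86 + 172 + 344 + 688 + 1376 + 2752 = 5588

σ(2752) = 5588


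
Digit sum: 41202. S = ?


4 + 1 + 2 + 0 + 2 = 9


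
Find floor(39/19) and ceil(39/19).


39/19 = 2.0526
floor = 2
ceil = 3

floor = 2, ceil = 3


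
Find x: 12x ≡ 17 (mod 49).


GCD(12, 49) = 1, unique solution
a^(-1) mod 49 = 45
x = 45 * 17 mod 49 = 30

x ≡ 30 (mod 49)


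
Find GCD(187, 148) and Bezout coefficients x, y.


Tabular extended Euclidean (each row: r = 187*s + 148*t):
r=187, s=1, t=0
r=148, s=0, t=1
q=1: r=39, s=1, t=-1   [187*(1) + 148*(-1) = 39]
q=3: r=31, s=-3, t=4   [187*(-3) + 148*(4) = 31]
q=1: r=8, s=4, t=-5   [187*(4) + 148*(-5) = 8]
q=3: r=7, s=-15, t=19   [187*(-15) + 148*(19) = 7]
q=1: r=1, s=19, t=-24   [187*(19) + 148*(-24) = 1]
q=7: r=0, s=-148, t=187   [187*(-148) + 148*(187) = 0]
GCD = 1; from the row with r=1: x=19, y=-24
Check: 187*(19) + 148*(-24) = 3553 - 3552 = 1

GCD = 1, x = 19, y = -24


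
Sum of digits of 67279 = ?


6 + 7 + 2 + 7 + 9 = 31


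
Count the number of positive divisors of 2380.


2380 = 2^2 × 5^1 × 7^1 × 17^1
d(2380) = (2+1) × (1+1) × (1+1) × (1+1) = 24

24 divisors


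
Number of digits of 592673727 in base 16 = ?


592673727 in base 16 = 23537BBF
Number of digits = 8

8 digits (base 16)


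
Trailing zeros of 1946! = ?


floor(1946/5) = 389
floor(1946/25) = 77
floor(1946/125) = 15
floor(1946/625) = 3
Total = 484

484 trailing zeros


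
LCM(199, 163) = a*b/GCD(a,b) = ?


GCD(199, 163) = 1
LCM = 199*163/1 = 32437/1 = 32437

LCM = 32437


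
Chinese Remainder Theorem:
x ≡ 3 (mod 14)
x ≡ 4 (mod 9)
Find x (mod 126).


M = 14*9 = 126
M1 = M/14 = 9, M2 = M/9 = 14
M1^(-1) mod 14 = 11, M2^(-1) mod 9 = 2
x = 3*9*11 + 4*14*2 = 409
409 mod 126 = 31
Check: 31 mod 14 = 3 ✓, 31 mod 9 = 4 ✓

x ≡ 31 (mod 126)


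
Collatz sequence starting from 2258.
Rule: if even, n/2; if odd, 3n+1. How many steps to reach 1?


2258 → 1129 → 3388 → 1694 → 847 → 2542 → 1271 → 3814 → 1907 → 5722 → 2861 → 8584 → 4292 → 2146 → 1073 → 3220 → 1610 → 805 → 2416 → 1208 → 604 → 302 → 151 → 454 → 227 → 682 → 341 → 1024 → 512 → 256 → 128 → 64 → 32 → 16 → 8 → 4 → 2 → 1
Total steps = 37

37 steps
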